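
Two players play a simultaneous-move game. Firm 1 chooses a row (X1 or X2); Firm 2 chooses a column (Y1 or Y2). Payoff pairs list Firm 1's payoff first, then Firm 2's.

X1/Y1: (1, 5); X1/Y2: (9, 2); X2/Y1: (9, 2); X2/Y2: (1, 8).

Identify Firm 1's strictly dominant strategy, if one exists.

No strictly dominant strategy

A strategy is strictly dominant if it gives Firm 1 a strictly higher payoff than every other strategy, against every choice by the opponent.
X1 is not dominant: against Y1, X2 gives 9 > 1.
X2 is not dominant: against Y2, X1 gives 9 > 1.
No single strategy is best against every opponent action.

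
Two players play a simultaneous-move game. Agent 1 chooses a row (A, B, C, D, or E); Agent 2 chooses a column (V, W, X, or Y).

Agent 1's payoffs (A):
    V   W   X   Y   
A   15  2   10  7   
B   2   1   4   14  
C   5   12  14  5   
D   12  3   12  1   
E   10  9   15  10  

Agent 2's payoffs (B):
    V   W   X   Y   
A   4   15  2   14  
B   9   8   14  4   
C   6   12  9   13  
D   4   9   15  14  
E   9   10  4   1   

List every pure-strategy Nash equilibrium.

Check mutual best responses: a cell is a NE iff neither player can gain by unilaterally deviating.
Agent 1's best responses — vs V: A (payoff 15); vs W: C (payoff 12); vs X: E (payoff 15); vs Y: B (payoff 14).
Agent 2's best responses — vs A: W (payoff 15); vs B: X (payoff 14); vs C: Y (payoff 13); vs D: X (payoff 15); vs E: W (payoff 10).
No cell has both players best-responding. For instance, Agent 1's best reply to V is A, but against A Agent 2 prefers W over V.

None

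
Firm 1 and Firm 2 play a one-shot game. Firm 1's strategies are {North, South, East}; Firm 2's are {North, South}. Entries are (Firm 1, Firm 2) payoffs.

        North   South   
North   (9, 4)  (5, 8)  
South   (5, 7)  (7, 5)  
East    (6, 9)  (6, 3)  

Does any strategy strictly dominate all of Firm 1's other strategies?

Check whether one of Firm 1's strategies beats all alternatives regardless of what the opponent does.
North is not dominant: against South, South gives 7 > 5.
South is not dominant: against North, North gives 9 > 5.
East is not dominant: against North, North gives 9 > 6.
No single strategy is best against every opponent action.

None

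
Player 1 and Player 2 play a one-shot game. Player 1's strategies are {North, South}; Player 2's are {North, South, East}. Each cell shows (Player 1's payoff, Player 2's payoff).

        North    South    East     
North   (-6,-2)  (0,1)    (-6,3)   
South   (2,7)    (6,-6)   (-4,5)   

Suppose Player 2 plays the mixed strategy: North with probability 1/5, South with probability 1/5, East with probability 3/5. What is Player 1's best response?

South

Player 1's best reply maximizes expected payoff against the mix.
North: (1/5)·(-6) + (1/5)·0 + (3/5)·(-6) = -24/5
South: (1/5)·2 + (1/5)·6 + (3/5)·(-4) = -4/5
Highest expected payoff is -4/5, from South.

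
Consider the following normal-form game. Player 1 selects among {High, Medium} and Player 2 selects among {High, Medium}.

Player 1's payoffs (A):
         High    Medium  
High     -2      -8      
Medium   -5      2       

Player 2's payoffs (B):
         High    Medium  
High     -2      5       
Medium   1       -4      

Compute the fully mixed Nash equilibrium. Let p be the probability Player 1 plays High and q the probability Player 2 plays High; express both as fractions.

Each player's mixing probability is pinned down by making the *other* player indifferent.
Player 2 indifferent between High and Medium: p·(-2) + (1−p)·1 = p·5 + (1−p)·(-4) ⟹ 1 + (-3)p = (-4) + 9p ⟹ p = 5/12.
Player 1 indifferent between High and Medium: q·(-2) + (1−q)·(-8) = q·(-5) + (1−q)·2 ⟹ (-8) + 6q = 2 + (-7)q ⟹ q = 10/13.

p = 5/12, q = 10/13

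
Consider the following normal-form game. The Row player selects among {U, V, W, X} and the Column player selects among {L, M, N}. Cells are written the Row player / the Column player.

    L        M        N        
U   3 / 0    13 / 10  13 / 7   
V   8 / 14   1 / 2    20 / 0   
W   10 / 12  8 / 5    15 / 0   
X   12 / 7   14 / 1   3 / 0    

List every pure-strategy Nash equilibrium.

Check mutual best responses: a cell is a NE iff neither player can gain by unilaterally deviating.
The Row player's best responses — vs L: X (payoff 12); vs M: X (payoff 14); vs N: V (payoff 20).
The Column player's best responses — vs U: M (payoff 10); vs V: L (payoff 14); vs W: L (payoff 12); vs X: L (payoff 7).
The only mutual best response is (X, L); neither player gains by switching there.

(X, L)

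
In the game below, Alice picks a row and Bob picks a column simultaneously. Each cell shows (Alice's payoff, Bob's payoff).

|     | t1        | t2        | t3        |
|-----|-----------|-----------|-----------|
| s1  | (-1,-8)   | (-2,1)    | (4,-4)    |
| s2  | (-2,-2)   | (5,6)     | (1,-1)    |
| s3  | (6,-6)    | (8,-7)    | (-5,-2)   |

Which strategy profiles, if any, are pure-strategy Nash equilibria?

There is no pure-strategy Nash equilibrium

A profile is a Nash equilibrium when each player is best-responding to the other.
Alice's best responses — vs t1: s3 (payoff 6); vs t2: s3 (payoff 8); vs t3: s1 (payoff 4).
Bob's best responses — vs s1: t2 (payoff 1); vs s2: t2 (payoff 6); vs s3: t3 (payoff -2).
No cell has both players best-responding. For instance, Alice's best reply to t1 is s3, but against s3 Bob prefers t3 over t1.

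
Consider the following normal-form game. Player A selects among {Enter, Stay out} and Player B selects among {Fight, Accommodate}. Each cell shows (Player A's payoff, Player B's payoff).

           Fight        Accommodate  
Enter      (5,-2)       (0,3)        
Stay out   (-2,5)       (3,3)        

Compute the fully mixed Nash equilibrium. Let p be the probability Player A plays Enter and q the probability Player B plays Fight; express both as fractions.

p = 2/7, q = 3/10

In a mixed NE each player is indifferent between their pure strategies, so the opponent's mix sets the indifference.
Player B indifferent between Fight and Accommodate: p·(-2) + (1−p)·5 = p·3 + (1−p)·3 ⟹ 5 + (-7)p = 3 + 0p ⟹ p = 2/7.
Player A indifferent between Enter and Stay out: q·5 + (1−q)·0 = q·(-2) + (1−q)·3 ⟹ 0 + 5q = 3 + (-5)q ⟹ q = 3/10.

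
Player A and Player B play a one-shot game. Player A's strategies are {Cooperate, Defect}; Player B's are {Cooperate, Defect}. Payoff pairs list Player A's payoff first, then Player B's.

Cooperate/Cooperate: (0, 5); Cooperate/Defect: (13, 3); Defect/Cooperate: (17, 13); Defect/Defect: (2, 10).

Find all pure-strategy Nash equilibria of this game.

(Defect, Cooperate)

A profile is a Nash equilibrium when each player is best-responding to the other.
Player A's best responses — vs Cooperate: Defect (payoff 17); vs Defect: Cooperate (payoff 13).
Player B's best responses — vs Cooperate: Cooperate (payoff 5); vs Defect: Cooperate (payoff 13).
The only mutual best response is (Defect, Cooperate); neither player gains by switching there.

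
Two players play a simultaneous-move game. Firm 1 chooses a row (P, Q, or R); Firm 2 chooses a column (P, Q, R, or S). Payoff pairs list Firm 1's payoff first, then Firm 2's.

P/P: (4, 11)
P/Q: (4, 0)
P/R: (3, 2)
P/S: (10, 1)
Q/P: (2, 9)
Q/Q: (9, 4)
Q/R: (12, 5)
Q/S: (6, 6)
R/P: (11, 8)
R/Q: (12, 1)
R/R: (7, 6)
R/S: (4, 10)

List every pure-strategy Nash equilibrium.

No pure-strategy Nash equilibrium

Find each player's best response to every opponent strategy; NE are the intersections.
Firm 1's best responses — vs P: R (payoff 11); vs Q: R (payoff 12); vs R: Q (payoff 12); vs S: P (payoff 10).
Firm 2's best responses — vs P: P (payoff 11); vs Q: P (payoff 9); vs R: S (payoff 10).
No cell has both players best-responding. For instance, Firm 1's best reply to R is Q, but against Q Firm 2 prefers P over R.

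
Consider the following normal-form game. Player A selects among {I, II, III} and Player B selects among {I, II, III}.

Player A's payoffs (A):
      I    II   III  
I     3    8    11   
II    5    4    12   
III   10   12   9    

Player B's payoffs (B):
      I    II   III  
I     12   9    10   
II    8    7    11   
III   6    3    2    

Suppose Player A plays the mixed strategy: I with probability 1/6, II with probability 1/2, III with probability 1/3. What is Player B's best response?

I

Player B's best reply maximizes expected payoff against the mix.
I: (1/6)·12 + (1/2)·8 + (1/3)·6 = 8
II: (1/6)·9 + (1/2)·7 + (1/3)·3 = 6
III: (1/6)·10 + (1/2)·11 + (1/3)·2 = 47/6
Highest expected payoff is 8, from I.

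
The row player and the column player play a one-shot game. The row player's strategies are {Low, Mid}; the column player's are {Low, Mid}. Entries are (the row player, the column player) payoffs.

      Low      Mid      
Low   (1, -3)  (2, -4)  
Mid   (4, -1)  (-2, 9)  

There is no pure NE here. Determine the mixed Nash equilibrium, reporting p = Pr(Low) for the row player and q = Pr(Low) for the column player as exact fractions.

p = 10/11, q = 4/7

In a mixed NE each player is indifferent between their pure strategies, so the opponent's mix sets the indifference.
The column player indifferent between Low and Mid: p·(-3) + (1−p)·(-1) = p·(-4) + (1−p)·9 ⟹ (-1) + (-2)p = 9 + (-13)p ⟹ p = 10/11.
The row player indifferent between Low and Mid: q·1 + (1−q)·2 = q·4 + (1−q)·(-2) ⟹ 2 + (-1)q = (-2) + 6q ⟹ q = 4/7.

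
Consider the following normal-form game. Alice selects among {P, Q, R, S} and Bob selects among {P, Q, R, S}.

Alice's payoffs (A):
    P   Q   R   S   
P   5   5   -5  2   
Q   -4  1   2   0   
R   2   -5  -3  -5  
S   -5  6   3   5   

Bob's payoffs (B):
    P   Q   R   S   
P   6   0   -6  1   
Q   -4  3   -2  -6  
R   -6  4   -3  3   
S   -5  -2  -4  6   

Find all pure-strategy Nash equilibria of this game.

(P, P) and (S, S)

A profile is a Nash equilibrium when each player is best-responding to the other.
Alice's best responses — vs P: P (payoff 5); vs Q: S (payoff 6); vs R: S (payoff 3); vs S: S (payoff 5).
Bob's best responses — vs P: P (payoff 6); vs Q: Q (payoff 3); vs R: Q (payoff 4); vs S: S (payoff 6).
Mutual best responses occur at (P, P) and (S, S); at each, neither player gains by switching.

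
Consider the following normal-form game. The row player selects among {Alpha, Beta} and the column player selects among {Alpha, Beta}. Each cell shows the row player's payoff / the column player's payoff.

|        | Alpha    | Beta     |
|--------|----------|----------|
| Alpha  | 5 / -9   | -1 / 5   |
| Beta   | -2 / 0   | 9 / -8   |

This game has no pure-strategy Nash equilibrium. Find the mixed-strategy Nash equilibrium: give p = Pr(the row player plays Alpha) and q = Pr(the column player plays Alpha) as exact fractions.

p = 4/11, q = 10/17

Each player's mixing probability is pinned down by making the *other* player indifferent.
The column player indifferent between Alpha and Beta: p·(-9) + (1−p)·0 = p·5 + (1−p)·(-8) ⟹ 0 + (-9)p = (-8) + 13p ⟹ p = 4/11.
The row player indifferent between Alpha and Beta: q·5 + (1−q)·(-1) = q·(-2) + (1−q)·9 ⟹ (-1) + 6q = 9 + (-11)q ⟹ q = 10/17.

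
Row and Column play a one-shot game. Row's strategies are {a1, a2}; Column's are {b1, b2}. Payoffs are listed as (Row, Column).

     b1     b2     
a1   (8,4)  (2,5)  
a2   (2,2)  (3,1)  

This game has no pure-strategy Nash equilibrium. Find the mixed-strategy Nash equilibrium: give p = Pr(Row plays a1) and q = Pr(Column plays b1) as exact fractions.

p = 1/2, q = 1/7

Each player's mixing probability is pinned down by making the *other* player indifferent.
Column indifferent between b1 and b2: p·4 + (1−p)·2 = p·5 + (1−p)·1 ⟹ 2 + 2p = 1 + 4p ⟹ p = 1/2.
Row indifferent between a1 and a2: q·8 + (1−q)·2 = q·2 + (1−q)·3 ⟹ 2 + 6q = 3 + (-1)q ⟹ q = 1/7.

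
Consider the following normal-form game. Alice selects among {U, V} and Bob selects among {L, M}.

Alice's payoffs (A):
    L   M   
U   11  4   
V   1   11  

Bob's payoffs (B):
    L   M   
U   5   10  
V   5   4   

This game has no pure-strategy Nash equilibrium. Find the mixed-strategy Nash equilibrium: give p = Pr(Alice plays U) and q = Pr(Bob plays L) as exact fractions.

p = 1/6, q = 7/17

Each player's mixing probability is pinned down by making the *other* player indifferent.
Bob indifferent between L and M: p·5 + (1−p)·5 = p·10 + (1−p)·4 ⟹ 5 + 0p = 4 + 6p ⟹ p = 1/6.
Alice indifferent between U and V: q·11 + (1−q)·4 = q·1 + (1−q)·11 ⟹ 4 + 7q = 11 + (-10)q ⟹ q = 7/17.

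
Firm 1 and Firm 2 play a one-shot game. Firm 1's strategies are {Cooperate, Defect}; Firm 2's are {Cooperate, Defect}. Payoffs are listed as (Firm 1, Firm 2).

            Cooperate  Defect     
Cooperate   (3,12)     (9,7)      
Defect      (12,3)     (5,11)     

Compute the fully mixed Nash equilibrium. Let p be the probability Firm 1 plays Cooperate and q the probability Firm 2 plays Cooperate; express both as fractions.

In a mixed NE each player is indifferent between their pure strategies, so the opponent's mix sets the indifference.
Firm 2 indifferent between Cooperate and Defect: p·12 + (1−p)·3 = p·7 + (1−p)·11 ⟹ 3 + 9p = 11 + (-4)p ⟹ p = 8/13.
Firm 1 indifferent between Cooperate and Defect: q·3 + (1−q)·9 = q·12 + (1−q)·5 ⟹ 9 + (-6)q = 5 + 7q ⟹ q = 4/13.

p = 8/13, q = 4/13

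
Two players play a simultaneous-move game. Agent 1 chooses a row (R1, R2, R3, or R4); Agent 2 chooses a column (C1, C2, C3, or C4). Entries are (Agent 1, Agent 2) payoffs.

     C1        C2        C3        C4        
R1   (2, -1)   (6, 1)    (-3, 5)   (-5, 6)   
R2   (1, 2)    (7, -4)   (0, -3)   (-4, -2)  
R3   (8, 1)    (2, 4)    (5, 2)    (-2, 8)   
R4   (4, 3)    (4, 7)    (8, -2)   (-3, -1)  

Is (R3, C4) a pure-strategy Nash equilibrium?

Holding Agent 2 at C4: Agent 1 gets -2 from R3, versus -5 from R1, -4 from R2, -3 from R4. No profitable deviation for Agent 1.
Holding Agent 1 at R3: Agent 2 gets 8 from C4, versus 1 from C1, 4 from C2, 2 from C3. No profitable deviation for Agent 2 either.

Yes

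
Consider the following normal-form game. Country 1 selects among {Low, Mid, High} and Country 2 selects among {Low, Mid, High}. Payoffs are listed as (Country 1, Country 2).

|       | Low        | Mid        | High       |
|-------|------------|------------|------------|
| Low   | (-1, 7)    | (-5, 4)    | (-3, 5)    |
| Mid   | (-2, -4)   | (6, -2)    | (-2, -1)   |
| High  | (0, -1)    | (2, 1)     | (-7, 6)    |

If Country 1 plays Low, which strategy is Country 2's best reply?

Low

With Country 1 fixed at Low, Country 2's payoffs are: Low → 7, Mid → 4, High → 5.
The maximum is 7, achieved by Low.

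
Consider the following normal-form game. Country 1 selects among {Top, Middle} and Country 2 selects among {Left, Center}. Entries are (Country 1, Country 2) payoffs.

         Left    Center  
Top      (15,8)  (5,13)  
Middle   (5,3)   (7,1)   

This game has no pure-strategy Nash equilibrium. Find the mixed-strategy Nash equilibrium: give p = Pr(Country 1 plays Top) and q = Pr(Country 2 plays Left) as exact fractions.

p = 2/7, q = 1/6

Each player's mixing probability is pinned down by making the *other* player indifferent.
Country 2 indifferent between Left and Center: p·8 + (1−p)·3 = p·13 + (1−p)·1 ⟹ 3 + 5p = 1 + 12p ⟹ p = 2/7.
Country 1 indifferent between Top and Middle: q·15 + (1−q)·5 = q·5 + (1−q)·7 ⟹ 5 + 10q = 7 + (-2)q ⟹ q = 1/6.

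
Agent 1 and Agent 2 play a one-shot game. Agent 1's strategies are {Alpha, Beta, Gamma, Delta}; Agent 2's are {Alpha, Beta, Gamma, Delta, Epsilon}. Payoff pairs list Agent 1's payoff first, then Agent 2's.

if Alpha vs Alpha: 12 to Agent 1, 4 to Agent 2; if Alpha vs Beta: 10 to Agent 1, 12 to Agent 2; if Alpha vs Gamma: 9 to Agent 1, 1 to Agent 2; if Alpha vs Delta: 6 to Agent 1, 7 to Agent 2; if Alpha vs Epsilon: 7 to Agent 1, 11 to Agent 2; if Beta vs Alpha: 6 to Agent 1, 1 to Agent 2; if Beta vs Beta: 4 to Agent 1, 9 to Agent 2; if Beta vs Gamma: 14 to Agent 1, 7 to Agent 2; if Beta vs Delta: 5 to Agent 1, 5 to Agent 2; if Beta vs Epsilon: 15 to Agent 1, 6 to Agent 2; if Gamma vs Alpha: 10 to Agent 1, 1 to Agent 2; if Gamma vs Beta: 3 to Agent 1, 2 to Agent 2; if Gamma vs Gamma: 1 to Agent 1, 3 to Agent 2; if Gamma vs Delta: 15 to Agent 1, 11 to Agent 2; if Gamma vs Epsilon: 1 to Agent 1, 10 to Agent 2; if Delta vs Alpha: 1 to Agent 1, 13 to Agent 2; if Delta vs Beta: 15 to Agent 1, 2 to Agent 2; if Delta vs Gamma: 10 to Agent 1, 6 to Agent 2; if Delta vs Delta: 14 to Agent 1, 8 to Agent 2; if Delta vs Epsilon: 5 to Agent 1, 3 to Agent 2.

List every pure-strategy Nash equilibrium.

A profile is a Nash equilibrium when each player is best-responding to the other.
Agent 1's best responses — vs Alpha: Alpha (payoff 12); vs Beta: Delta (payoff 15); vs Gamma: Beta (payoff 14); vs Delta: Gamma (payoff 15); vs Epsilon: Beta (payoff 15).
Agent 2's best responses — vs Alpha: Beta (payoff 12); vs Beta: Beta (payoff 9); vs Gamma: Delta (payoff 11); vs Delta: Alpha (payoff 13).
The only mutual best response is (Gamma, Delta); neither player gains by switching there.

(Gamma, Delta)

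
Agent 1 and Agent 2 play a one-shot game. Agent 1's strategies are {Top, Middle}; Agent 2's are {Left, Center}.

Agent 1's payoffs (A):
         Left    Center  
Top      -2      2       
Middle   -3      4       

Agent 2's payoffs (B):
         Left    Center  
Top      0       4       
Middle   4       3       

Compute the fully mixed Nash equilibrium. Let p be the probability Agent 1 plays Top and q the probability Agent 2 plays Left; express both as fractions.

In a mixed NE each player is indifferent between their pure strategies, so the opponent's mix sets the indifference.
Agent 2 indifferent between Left and Center: p·0 + (1−p)·4 = p·4 + (1−p)·3 ⟹ 4 + (-4)p = 3 + 1p ⟹ p = 1/5.
Agent 1 indifferent between Top and Middle: q·(-2) + (1−q)·2 = q·(-3) + (1−q)·4 ⟹ 2 + (-4)q = 4 + (-7)q ⟹ q = 2/3.

p = 1/5, q = 2/3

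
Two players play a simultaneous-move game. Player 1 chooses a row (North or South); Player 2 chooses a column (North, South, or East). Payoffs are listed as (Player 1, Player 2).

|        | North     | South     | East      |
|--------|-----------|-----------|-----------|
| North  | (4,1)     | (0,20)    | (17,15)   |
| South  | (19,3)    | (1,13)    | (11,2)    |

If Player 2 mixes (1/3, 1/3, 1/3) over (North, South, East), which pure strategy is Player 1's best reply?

Compute Player 1's expected payoff from each pure strategy against the given mix.
North: (1/3)·4 + (1/3)·0 + (1/3)·17 = 7
South: (1/3)·19 + (1/3)·1 + (1/3)·11 = 31/3
Highest expected payoff is 31/3, from South.

South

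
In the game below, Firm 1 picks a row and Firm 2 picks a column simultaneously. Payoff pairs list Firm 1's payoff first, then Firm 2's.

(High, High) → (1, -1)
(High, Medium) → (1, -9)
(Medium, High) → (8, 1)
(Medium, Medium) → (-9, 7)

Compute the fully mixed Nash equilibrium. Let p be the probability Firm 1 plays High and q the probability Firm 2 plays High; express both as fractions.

Each player's mixing probability is pinned down by making the *other* player indifferent.
Firm 2 indifferent between High and Medium: p·(-1) + (1−p)·1 = p·(-9) + (1−p)·7 ⟹ 1 + (-2)p = 7 + (-16)p ⟹ p = 3/7.
Firm 1 indifferent between High and Medium: q·1 + (1−q)·1 = q·8 + (1−q)·(-9) ⟹ 1 + 0q = (-9) + 17q ⟹ q = 10/17.

p = 3/7, q = 10/17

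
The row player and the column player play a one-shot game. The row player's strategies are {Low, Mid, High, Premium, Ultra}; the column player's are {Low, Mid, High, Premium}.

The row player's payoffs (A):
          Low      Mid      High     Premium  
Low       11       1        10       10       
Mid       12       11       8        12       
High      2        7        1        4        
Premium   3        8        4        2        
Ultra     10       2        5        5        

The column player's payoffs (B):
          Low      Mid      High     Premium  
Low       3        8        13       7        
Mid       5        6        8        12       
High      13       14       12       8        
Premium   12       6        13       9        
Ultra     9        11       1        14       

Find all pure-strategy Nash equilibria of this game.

Check mutual best responses: a cell is a NE iff neither player can gain by unilaterally deviating.
The row player's best responses — vs Low: Mid (payoff 12); vs Mid: Mid (payoff 11); vs High: Low (payoff 10); vs Premium: Mid (payoff 12).
The column player's best responses — vs Low: High (payoff 13); vs Mid: Premium (payoff 12); vs High: Mid (payoff 14); vs Premium: High (payoff 13); vs Ultra: Premium (payoff 14).
Mutual best responses occur at (Low, High) and (Mid, Premium); at each, neither player gains by switching.

(Low, High) and (Mid, Premium)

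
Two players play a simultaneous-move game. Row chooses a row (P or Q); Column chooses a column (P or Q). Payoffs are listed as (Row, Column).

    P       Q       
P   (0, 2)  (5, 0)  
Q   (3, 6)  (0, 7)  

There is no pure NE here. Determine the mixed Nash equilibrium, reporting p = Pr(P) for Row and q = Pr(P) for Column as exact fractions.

In a mixed NE each player is indifferent between their pure strategies, so the opponent's mix sets the indifference.
Column indifferent between P and Q: p·2 + (1−p)·6 = p·0 + (1−p)·7 ⟹ 6 + (-4)p = 7 + (-7)p ⟹ p = 1/3.
Row indifferent between P and Q: q·0 + (1−q)·5 = q·3 + (1−q)·0 ⟹ 5 + (-5)q = 0 + 3q ⟹ q = 5/8.

p = 1/3, q = 5/8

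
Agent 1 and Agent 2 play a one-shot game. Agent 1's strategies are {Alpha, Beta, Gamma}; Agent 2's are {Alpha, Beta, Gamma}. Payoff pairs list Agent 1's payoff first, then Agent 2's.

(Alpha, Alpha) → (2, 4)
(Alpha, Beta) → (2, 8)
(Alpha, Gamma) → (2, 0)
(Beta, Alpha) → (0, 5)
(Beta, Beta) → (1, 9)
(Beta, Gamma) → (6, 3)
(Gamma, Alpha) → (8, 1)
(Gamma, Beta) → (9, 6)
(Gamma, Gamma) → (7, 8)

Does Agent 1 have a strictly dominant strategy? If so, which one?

Check whether one of Agent 1's strategies beats all alternatives regardless of what the opponent does.
Gamma strictly dominates: vs Alpha: 8 > each of {2, 0}; vs Beta: 9 > each of {2, 1}; vs Gamma: 7 > each of {2, 6}.

Gamma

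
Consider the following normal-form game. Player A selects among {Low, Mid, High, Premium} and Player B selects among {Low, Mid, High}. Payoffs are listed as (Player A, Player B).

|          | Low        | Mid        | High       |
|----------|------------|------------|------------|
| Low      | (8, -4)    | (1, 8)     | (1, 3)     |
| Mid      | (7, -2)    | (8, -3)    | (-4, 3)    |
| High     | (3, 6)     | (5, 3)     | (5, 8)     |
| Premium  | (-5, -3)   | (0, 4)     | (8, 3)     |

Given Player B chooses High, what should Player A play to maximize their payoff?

Premium

With Player B fixed at High, Player A's payoffs are: Low → 1, Mid → -4, High → 5, Premium → 8.
The maximum is 8, achieved by Premium.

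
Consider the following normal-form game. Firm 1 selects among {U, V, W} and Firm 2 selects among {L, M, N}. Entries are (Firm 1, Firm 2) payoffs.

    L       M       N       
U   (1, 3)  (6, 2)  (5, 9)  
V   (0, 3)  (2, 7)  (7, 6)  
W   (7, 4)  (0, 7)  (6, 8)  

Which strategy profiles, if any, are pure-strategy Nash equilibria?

Check mutual best responses: a cell is a NE iff neither player can gain by unilaterally deviating.
Firm 1's best responses — vs L: W (payoff 7); vs M: U (payoff 6); vs N: V (payoff 7).
Firm 2's best responses — vs U: N (payoff 9); vs V: M (payoff 7); vs W: N (payoff 8).
No cell has both players best-responding. For instance, Firm 1's best reply to M is U, but against U Firm 2 prefers N over M.

There is no pure-strategy Nash equilibrium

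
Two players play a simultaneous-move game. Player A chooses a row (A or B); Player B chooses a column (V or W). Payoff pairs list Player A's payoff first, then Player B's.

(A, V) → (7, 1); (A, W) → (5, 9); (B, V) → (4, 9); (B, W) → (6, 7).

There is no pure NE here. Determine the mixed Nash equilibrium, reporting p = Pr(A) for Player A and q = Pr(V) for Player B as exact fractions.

p = 1/5, q = 1/4

Each player's mixing probability is pinned down by making the *other* player indifferent.
Player B indifferent between V and W: p·1 + (1−p)·9 = p·9 + (1−p)·7 ⟹ 9 + (-8)p = 7 + 2p ⟹ p = 1/5.
Player A indifferent between A and B: q·7 + (1−q)·5 = q·4 + (1−q)·6 ⟹ 5 + 2q = 6 + (-2)q ⟹ q = 1/4.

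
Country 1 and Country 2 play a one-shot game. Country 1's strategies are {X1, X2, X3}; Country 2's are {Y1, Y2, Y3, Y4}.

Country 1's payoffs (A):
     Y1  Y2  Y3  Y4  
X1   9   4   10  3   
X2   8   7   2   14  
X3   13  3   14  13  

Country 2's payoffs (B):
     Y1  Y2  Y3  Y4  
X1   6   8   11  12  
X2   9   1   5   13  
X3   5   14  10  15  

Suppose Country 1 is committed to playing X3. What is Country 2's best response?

Y4

With Country 1 fixed at X3, Country 2's payoffs are: Y1 → 5, Y2 → 14, Y3 → 10, Y4 → 15.
The maximum is 15, achieved by Y4.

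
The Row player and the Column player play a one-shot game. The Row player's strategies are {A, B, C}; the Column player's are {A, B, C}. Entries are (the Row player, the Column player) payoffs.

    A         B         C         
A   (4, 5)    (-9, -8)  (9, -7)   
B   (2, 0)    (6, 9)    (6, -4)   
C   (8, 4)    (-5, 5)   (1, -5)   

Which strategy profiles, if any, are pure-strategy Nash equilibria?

(B, B)

Check mutual best responses: a cell is a NE iff neither player can gain by unilaterally deviating.
The Row player's best responses — vs A: C (payoff 8); vs B: B (payoff 6); vs C: A (payoff 9).
The Column player's best responses — vs A: A (payoff 5); vs B: B (payoff 9); vs C: B (payoff 5).
The only mutual best response is (B, B); neither player gains by switching there.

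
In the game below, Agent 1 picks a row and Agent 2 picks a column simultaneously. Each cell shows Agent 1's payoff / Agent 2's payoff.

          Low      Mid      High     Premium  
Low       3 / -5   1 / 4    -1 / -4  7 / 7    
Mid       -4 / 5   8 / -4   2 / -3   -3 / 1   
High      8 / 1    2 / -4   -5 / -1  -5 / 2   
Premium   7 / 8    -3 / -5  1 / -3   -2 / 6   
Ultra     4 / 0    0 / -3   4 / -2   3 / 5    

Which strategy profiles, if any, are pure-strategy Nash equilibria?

(Low, Premium)

Check mutual best responses: a cell is a NE iff neither player can gain by unilaterally deviating.
Agent 1's best responses — vs Low: High (payoff 8); vs Mid: Mid (payoff 8); vs High: Ultra (payoff 4); vs Premium: Low (payoff 7).
Agent 2's best responses — vs Low: Premium (payoff 7); vs Mid: Low (payoff 5); vs High: Premium (payoff 2); vs Premium: Low (payoff 8); vs Ultra: Premium (payoff 5).
The only mutual best response is (Low, Premium); neither player gains by switching there.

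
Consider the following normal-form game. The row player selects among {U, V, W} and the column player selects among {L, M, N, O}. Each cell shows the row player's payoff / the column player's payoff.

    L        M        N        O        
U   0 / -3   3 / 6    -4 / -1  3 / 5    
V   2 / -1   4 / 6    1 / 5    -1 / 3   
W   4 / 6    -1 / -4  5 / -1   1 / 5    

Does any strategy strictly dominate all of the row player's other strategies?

Check whether one of the row player's strategies beats all alternatives regardless of what the opponent does.
U is not dominant: against L, V gives 2 > 0.
V is not dominant: against L, W gives 4 > 2.
W is not dominant: against M, U gives 3 > -1.
No single strategy is best against every opponent action.

None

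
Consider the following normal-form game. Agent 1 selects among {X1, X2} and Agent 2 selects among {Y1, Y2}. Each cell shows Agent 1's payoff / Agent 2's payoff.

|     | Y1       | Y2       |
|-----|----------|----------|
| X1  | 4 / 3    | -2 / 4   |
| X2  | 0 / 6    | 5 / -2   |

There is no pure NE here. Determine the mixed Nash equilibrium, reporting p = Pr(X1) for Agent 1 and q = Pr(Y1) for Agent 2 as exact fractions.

p = 8/9, q = 7/11

Each player's mixing probability is pinned down by making the *other* player indifferent.
Agent 2 indifferent between Y1 and Y2: p·3 + (1−p)·6 = p·4 + (1−p)·(-2) ⟹ 6 + (-3)p = (-2) + 6p ⟹ p = 8/9.
Agent 1 indifferent between X1 and X2: q·4 + (1−q)·(-2) = q·0 + (1−q)·5 ⟹ (-2) + 6q = 5 + (-5)q ⟹ q = 7/11.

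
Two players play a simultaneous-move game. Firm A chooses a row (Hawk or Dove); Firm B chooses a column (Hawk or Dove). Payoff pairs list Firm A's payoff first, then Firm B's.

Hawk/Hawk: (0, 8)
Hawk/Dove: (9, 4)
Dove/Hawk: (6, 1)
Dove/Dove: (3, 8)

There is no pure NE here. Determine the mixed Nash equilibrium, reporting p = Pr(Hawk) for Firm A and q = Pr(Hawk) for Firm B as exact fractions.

p = 7/11, q = 1/2

In a mixed NE each player is indifferent between their pure strategies, so the opponent's mix sets the indifference.
Firm B indifferent between Hawk and Dove: p·8 + (1−p)·1 = p·4 + (1−p)·8 ⟹ 1 + 7p = 8 + (-4)p ⟹ p = 7/11.
Firm A indifferent between Hawk and Dove: q·0 + (1−q)·9 = q·6 + (1−q)·3 ⟹ 9 + (-9)q = 3 + 3q ⟹ q = 1/2.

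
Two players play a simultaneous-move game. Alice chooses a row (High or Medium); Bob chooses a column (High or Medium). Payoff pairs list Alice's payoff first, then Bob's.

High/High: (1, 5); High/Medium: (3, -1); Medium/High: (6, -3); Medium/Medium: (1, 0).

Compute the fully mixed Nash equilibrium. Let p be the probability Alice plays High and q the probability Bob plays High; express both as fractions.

In a mixed NE each player is indifferent between their pure strategies, so the opponent's mix sets the indifference.
Bob indifferent between High and Medium: p·5 + (1−p)·(-3) = p·(-1) + (1−p)·0 ⟹ (-3) + 8p = 0 + (-1)p ⟹ p = 1/3.
Alice indifferent between High and Medium: q·1 + (1−q)·3 = q·6 + (1−q)·1 ⟹ 3 + (-2)q = 1 + 5q ⟹ q = 2/7.

p = 1/3, q = 2/7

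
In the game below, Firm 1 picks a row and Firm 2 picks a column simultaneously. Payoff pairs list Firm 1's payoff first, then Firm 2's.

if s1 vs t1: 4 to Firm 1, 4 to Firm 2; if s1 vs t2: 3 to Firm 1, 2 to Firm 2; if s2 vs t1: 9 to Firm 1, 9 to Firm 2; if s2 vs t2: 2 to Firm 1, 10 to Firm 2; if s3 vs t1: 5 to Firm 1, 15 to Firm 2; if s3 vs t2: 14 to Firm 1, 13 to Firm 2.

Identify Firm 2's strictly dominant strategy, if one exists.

No strictly dominant strategy

A strategy is strictly dominant if it gives Firm 2 a strictly higher payoff than every other strategy, against every choice by the opponent.
t1 is not dominant: against s2, t2 gives 10 > 9.
t2 is not dominant: against s1, t1 gives 4 > 2.
No single strategy is best against every opponent action.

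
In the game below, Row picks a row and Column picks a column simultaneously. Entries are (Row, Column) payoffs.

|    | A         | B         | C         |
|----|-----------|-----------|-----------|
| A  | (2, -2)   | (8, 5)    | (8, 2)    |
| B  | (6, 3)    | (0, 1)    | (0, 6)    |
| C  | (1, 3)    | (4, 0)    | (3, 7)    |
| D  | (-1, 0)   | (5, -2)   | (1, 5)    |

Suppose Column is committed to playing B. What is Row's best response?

With Column fixed at B, Row's payoffs are: A → 8, B → 0, C → 4, D → 5.
The maximum is 8, achieved by A.

A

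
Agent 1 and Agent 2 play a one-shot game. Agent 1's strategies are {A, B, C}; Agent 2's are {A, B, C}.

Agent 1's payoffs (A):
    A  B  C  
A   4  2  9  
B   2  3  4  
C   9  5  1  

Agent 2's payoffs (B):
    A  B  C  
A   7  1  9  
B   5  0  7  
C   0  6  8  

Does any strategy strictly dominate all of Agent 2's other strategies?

C

A strategy is strictly dominant if it gives Agent 2 a strictly higher payoff than every other strategy, against every choice by the opponent.
C strictly dominates: vs A: 9 > each of {7, 1}; vs B: 7 > each of {5, 0}; vs C: 8 > each of {0, 6}.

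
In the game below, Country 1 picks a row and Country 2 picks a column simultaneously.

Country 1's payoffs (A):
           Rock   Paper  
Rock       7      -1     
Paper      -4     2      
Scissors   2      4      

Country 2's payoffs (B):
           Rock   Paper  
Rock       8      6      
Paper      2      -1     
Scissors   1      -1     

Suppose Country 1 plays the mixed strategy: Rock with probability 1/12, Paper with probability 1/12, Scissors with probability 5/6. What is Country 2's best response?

Rock

Country 2's best reply maximizes expected payoff against the mix.
Rock: (1/12)·8 + (1/12)·2 + (5/6)·1 = 5/3
Paper: (1/12)·6 + (1/12)·(-1) + (5/6)·(-1) = -5/12
Highest expected payoff is 5/3, from Rock.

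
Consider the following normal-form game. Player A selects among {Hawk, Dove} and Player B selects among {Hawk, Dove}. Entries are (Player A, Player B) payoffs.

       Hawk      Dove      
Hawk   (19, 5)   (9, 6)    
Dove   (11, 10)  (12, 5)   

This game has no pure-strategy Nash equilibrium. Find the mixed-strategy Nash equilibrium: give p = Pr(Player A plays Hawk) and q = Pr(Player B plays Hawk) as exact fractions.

p = 5/6, q = 3/11

In a mixed NE each player is indifferent between their pure strategies, so the opponent's mix sets the indifference.
Player B indifferent between Hawk and Dove: p·5 + (1−p)·10 = p·6 + (1−p)·5 ⟹ 10 + (-5)p = 5 + 1p ⟹ p = 5/6.
Player A indifferent between Hawk and Dove: q·19 + (1−q)·9 = q·11 + (1−q)·12 ⟹ 9 + 10q = 12 + (-1)q ⟹ q = 3/11.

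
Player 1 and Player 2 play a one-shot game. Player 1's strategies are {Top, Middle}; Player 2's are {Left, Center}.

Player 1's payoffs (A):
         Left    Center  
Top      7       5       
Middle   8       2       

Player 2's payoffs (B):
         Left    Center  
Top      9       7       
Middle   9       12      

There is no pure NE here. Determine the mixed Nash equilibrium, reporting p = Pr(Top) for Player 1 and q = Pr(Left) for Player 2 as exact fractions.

Each player's mixing probability is pinned down by making the *other* player indifferent.
Player 2 indifferent between Left and Center: p·9 + (1−p)·9 = p·7 + (1−p)·12 ⟹ 9 + 0p = 12 + (-5)p ⟹ p = 3/5.
Player 1 indifferent between Top and Middle: q·7 + (1−q)·5 = q·8 + (1−q)·2 ⟹ 5 + 2q = 2 + 6q ⟹ q = 3/4.

p = 3/5, q = 3/4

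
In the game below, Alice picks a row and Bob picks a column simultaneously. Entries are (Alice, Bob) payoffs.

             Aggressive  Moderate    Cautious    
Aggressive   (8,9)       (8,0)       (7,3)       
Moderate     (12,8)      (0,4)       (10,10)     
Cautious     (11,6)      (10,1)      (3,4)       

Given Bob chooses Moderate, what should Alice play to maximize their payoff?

With Bob fixed at Moderate, Alice's payoffs are: Aggressive → 8, Moderate → 0, Cautious → 10.
The maximum is 10, achieved by Cautious.

Cautious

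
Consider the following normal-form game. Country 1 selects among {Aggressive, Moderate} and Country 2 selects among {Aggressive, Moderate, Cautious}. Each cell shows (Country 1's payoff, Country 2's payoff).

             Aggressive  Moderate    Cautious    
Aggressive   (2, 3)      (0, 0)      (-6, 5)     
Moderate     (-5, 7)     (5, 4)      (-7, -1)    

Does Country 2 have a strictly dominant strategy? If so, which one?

Check whether one of Country 2's strategies beats all alternatives regardless of what the opponent does.
Aggressive is not dominant: against Aggressive, Cautious gives 5 > 3.
Moderate is not dominant: against Aggressive, Aggressive gives 3 > 0.
Cautious is not dominant: against Moderate, Aggressive gives 7 > -1.
No single strategy is best against every opponent action.

None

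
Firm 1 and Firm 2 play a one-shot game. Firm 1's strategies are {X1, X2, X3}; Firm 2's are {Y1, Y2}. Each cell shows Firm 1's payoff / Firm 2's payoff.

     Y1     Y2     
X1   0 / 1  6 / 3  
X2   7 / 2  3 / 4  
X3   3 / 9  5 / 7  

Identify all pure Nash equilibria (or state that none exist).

Find each player's best response to every opponent strategy; NE are the intersections.
Firm 1's best responses — vs Y1: X2 (payoff 7); vs Y2: X1 (payoff 6).
Firm 2's best responses — vs X1: Y2 (payoff 3); vs X2: Y2 (payoff 4); vs X3: Y1 (payoff 9).
The only mutual best response is (X1, Y2); neither player gains by switching there.

(X1, Y2)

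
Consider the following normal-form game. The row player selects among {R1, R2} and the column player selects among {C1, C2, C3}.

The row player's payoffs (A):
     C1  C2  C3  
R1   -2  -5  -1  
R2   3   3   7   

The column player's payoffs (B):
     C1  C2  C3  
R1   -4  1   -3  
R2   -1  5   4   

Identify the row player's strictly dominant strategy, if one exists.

Check whether one of the row player's strategies beats all alternatives regardless of what the opponent does.
R2 strictly dominates: vs C1: 3 > -2; vs C2: 3 > -5; vs C3: 7 > -1.

R2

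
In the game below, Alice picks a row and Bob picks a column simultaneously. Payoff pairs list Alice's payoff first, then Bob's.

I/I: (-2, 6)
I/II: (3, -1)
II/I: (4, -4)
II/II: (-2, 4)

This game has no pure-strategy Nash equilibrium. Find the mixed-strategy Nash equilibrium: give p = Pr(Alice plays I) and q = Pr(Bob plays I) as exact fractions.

Each player's mixing probability is pinned down by making the *other* player indifferent.
Bob indifferent between I and II: p·6 + (1−p)·(-4) = p·(-1) + (1−p)·4 ⟹ (-4) + 10p = 4 + (-5)p ⟹ p = 8/15.
Alice indifferent between I and II: q·(-2) + (1−q)·3 = q·4 + (1−q)·(-2) ⟹ 3 + (-5)q = (-2) + 6q ⟹ q = 5/11.

p = 8/15, q = 5/11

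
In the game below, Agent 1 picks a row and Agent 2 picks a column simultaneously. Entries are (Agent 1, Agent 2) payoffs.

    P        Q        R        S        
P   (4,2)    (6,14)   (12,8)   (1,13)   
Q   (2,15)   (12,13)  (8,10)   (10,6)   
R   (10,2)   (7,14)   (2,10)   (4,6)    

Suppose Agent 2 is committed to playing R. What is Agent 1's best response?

With Agent 2 fixed at R, Agent 1's payoffs are: P → 12, Q → 8, R → 2.
The maximum is 12, achieved by P.

P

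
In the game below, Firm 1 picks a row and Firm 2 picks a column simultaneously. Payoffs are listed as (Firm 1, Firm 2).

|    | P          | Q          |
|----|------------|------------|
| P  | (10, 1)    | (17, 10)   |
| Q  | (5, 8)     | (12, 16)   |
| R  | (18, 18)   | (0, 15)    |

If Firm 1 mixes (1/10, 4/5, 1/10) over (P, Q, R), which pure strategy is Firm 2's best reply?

Firm 2's best reply maximizes expected payoff against the mix.
P: (1/10)·1 + (4/5)·8 + (1/10)·18 = 83/10
Q: (1/10)·10 + (4/5)·16 + (1/10)·15 = 153/10
Highest expected payoff is 153/10, from Q.

Q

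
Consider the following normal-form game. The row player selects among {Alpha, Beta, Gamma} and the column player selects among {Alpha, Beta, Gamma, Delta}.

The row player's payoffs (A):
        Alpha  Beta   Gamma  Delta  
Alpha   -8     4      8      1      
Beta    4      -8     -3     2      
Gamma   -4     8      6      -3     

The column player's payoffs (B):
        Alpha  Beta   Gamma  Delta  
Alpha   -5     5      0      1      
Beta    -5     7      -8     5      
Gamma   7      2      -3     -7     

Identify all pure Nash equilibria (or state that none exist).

None

Find each player's best response to every opponent strategy; NE are the intersections.
The row player's best responses — vs Alpha: Beta (payoff 4); vs Beta: Gamma (payoff 8); vs Gamma: Alpha (payoff 8); vs Delta: Beta (payoff 2).
The column player's best responses — vs Alpha: Beta (payoff 5); vs Beta: Beta (payoff 7); vs Gamma: Alpha (payoff 7).
No cell has both players best-responding. For instance, the row player's best reply to Delta is Beta, but against Beta the column player prefers Beta over Delta.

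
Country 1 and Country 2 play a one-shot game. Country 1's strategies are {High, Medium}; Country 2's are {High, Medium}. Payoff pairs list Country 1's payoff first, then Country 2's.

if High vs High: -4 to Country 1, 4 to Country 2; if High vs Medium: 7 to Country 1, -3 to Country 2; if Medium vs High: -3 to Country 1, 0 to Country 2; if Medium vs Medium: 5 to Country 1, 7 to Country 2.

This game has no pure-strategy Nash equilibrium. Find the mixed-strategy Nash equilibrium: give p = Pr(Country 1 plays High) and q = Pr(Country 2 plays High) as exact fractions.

p = 1/2, q = 2/3

In a mixed NE each player is indifferent between their pure strategies, so the opponent's mix sets the indifference.
Country 2 indifferent between High and Medium: p·4 + (1−p)·0 = p·(-3) + (1−p)·7 ⟹ 0 + 4p = 7 + (-10)p ⟹ p = 1/2.
Country 1 indifferent between High and Medium: q·(-4) + (1−q)·7 = q·(-3) + (1−q)·5 ⟹ 7 + (-11)q = 5 + (-8)q ⟹ q = 2/3.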